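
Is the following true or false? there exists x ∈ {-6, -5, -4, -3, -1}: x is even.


Evaluate the predicate on each element: -6:T, -5:F, -4:T, -3:F, -1:F.
Witness x = -6 satisfies the predicate.

T


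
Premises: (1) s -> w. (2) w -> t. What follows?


Hypothetical syllogism: from (P → Q) and (Q → R), infer (P → R).
Chain the two implications through the shared middle term 'w'.

s -> t


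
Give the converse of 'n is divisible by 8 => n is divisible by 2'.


The converse of (P → Q) is (Q → P). It is not in general equivalent to the original.
Here P = 'n is divisible by 8' and Q = 'n is divisible by 2'.

If n is divisible by 2, then n is divisible by 8.


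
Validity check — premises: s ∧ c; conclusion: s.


This matches the form of conjunction elimination: the conclusion follows in every model of the premises.

Valid.


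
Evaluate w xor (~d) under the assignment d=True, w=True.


Substitute d=True, w=True:
~d = False
w xor (~d) = True xor False = True

True


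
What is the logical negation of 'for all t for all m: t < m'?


Negation flips each quantifier (∀↔∃) and negates the inner predicate.
¬(for all t for all m: φ) = there exists t there exists m: ¬φ.

there exists t there exists m: NOT(t < m)


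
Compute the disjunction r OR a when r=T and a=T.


Disjunction is false only when both operands are false.
Substitute: r=T, a=T.
T OR T evaluates to T.

T


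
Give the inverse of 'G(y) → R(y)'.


The inverse of (P → Q) is (¬P → ¬Q). It is equivalent to the converse, not to the original.
Here P = 'G(y)' and Q = 'R(y)'.

If not (G(y)), then not (R(y)).


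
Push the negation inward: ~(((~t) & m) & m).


De Morgan: the negation of a conjunction is the disjunction of the negations.
Distribute ~ across &, flipping it to |, and negate each literal.

(t | (~m)) | (~m)


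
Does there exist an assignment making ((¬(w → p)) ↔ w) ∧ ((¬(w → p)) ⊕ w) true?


Check all 4 assignments over {p, w}:
p | w | φ
---------
F | F | F
T | F | F
F | T | F
T | T | F
No assignment makes the formula true.

Unsatisfiable.


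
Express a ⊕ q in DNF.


Step 1: a ⊕ q is true exactly when they disagree: (a ∧ ¬q) ∨ (¬a ∧ q).

(a ∧ (¬q)) ∨ ((¬a) ∧ q)


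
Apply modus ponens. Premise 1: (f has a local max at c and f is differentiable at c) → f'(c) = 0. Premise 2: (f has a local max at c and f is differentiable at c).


Modus ponens: from (P → Q) and P, infer Q.
P = '(f has a local max at c and f is differentiable at c)' is asserted, and P → Q holds, so Q follows.

f'(c) = 0.


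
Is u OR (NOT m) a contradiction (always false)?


Truth table over {m, u}:
m | u | φ
---------
F | F | T
T | F | F
F | T | T
T | T | T
Satisfying assignment at row 1: m=F, u=F gives T.

No, it is not a contradiction.


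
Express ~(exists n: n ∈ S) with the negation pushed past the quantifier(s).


¬(forall x: φ) = exists x: ¬φ, and ¬(exists x: φ) = forall x: ¬φ.
Apply to the existential statement.

forall n: ~(n ∈ S)


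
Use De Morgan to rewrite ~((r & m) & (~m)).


De Morgan: the negation of a conjunction is the disjunction of the negations.
Distribute ~ across &, flipping it to |, and negate each literal.

((~r) | (~m)) | m


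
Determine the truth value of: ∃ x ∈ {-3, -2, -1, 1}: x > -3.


Evaluate the predicate on each element: -3:F, -2:T, -1:T, 1:T.
Witness x = -2 satisfies the predicate.

T


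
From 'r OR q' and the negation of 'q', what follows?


Disjunctive syllogism: from (P ∨ Q) and ¬P, infer Q.
One disjunct, 'q', is ruled out; the other must hold.

r


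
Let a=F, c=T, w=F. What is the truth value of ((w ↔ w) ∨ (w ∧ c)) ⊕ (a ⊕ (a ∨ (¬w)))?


Substitute a=F, c=T, w=F:
w ↔ w = F ↔ F = T
w ∧ c = F ∧ T = F
(w ↔ w) ∨ (w ∧ c) = T ∨ F = T
¬w = T
a ∨ (¬w) = F ∨ T = T
a ⊕ (a ∨ (¬w)) = F ⊕ T = T
((w ↔ w) ∨ (w ∧ c)) ⊕ (a ⊕ (a ∨ (¬w))) = T ⊕ T = F

F


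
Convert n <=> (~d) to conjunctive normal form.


Step 1: Rewrite n ↔ (¬d) as (n → (¬d)) ∧ ((¬d) → n).
Step 2: Rewrite each implication as a disjunction.
Step 3: Eliminate any double negations (¬¬X = X).

((~n) | (~d)) & (d | n)


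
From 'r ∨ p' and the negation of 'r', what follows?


Disjunctive syllogism: from (P ∨ Q) and ¬P, infer Q.
One disjunct, 'r', is ruled out; the other must hold.

p


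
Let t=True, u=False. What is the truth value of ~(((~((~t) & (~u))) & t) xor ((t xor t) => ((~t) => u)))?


Substitute t=True, u=False:
… (earlier sub-steps elided)
~u = True
(~t) & (~u) = False & True = False
~((~t) & (~u)) = True
(~((~t) & (~u))) & t = True & True = True
t xor t = True xor True = False
~t = False
(~t) => u = False => False = True
(t xor t) => ((~t) => u) = False => True = True
((~((~t) & (~u))) & t) xor ((t xor t) => ((~t) => u)) = True xor True = False
~(((~((~t) & (~u))) & t) xor ((t xor t) => ((~t) => u))) = True

True


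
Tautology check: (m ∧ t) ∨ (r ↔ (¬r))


Build the truth table over {m, r, t}:
m | r | t | φ
-------------
F | F | F | F
T | F | F | F
F | T | F | F
T | T | F | F
F | F | T | F
T | F | T | T
F | T | T | F
T | T | T | T
Counterexample at row 1: with m=F, r=F, t=F, the formula is F.

No, it is not a tautology.


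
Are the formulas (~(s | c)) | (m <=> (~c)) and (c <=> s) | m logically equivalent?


Compare truth tables:
c | m | s | φ | ψ
-----------------
False | False | False | True | True
True | False | False | True | False
False | True | False | True | True
True | True | False | False | True
False | False | True | False | False
True | False | True | True | True
False | True | True | True | True
True | True | True | False | True
They differ at row 2 (c=True, m=False, s=False): φ=True but ψ=False.

No, they are not logically equivalent.


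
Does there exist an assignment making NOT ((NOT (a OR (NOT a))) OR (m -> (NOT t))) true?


Search for a satisfying assignment over {a, m, t}.
Try a=F, m=T, t=T: the formula evaluates to T.
A satisfying assignment exists.

Satisfiable.


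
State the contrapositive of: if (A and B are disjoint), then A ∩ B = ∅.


The contrapositive of (P → Q) is (¬Q → ¬P); it is logically equivalent to the original.
Here P = '(A and B are disjoint)' and Q = 'A ∩ B = ∅'.

If not (A ∩ B = ∅), then not ((A and B are disjoint)).


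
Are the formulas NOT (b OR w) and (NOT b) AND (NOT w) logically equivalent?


Compare truth tables:
b | w | φ | ψ
-------------
F | F | T | T
T | F | F | F
F | T | F | F
T | T | F | F
The columns φ and ψ agree on every row.

Yes, they are logically equivalent.


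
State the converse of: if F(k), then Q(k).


The converse of (P → Q) is (Q → P). It is not in general equivalent to the original.
Here P = 'F(k)' and Q = 'Q(k)'.

If Q(k), then F(k).


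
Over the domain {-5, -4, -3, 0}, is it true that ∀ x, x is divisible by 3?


Evaluate the predicate on each element: -5:F, -4:F, -3:T, 0:T.
Counterexample x = -5 fails the predicate.

F


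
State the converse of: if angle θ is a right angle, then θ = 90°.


The converse of (P → Q) is (Q → P). It is not in general equivalent to the original.
Here P = 'angle θ is a right angle' and Q = 'θ = 90°'.

If θ = 90°, then angle θ is a right angle.


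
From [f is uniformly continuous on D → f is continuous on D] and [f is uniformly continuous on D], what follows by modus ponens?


Modus ponens: from (P → Q) and P, infer Q.
P = 'f is uniformly continuous on D' is asserted, and P → Q holds, so Q follows.

f is continuous on D.


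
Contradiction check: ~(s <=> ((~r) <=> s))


Truth table over {r, s}:
r | s | φ
---------
False | False | False
True | False | True
False | True | False
True | True | True
Satisfying assignment at row 2: r=True, s=False gives True.

No, it is not a contradiction.


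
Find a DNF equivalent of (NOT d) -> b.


Step 1: Rewrite (¬d) → b as ¬(¬d) ∨ b.
Step 2: Eliminate any double negations (¬¬X = X).

d OR b


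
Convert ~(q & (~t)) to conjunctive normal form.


Step 1: Apply De Morgan: ¬(q ∧ (¬t)) = ¬q ∨ ¬(¬t).
Step 2: Eliminate any double negations (¬¬X = X).

(~q) | t


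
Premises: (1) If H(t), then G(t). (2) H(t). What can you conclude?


Modus ponens: from (P → Q) and P, infer Q.
P = 'H(t)' is asserted, and P → Q holds, so Q follows.

G(t).


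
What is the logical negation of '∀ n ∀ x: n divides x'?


Negation flips each quantifier (∀↔∃) and negates the inner predicate.
¬(∀ n ∀ x: φ) = ∃ n ∃ x: ¬φ.

∃ n ∃ x: ¬(n divides x)


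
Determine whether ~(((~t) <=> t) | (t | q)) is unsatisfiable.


Truth table over {q, t}:
q | t | φ
---------
False | False | True
True | False | False
False | True | False
True | True | False
Satisfying assignment at row 1: q=False, t=False gives True.

No, it is not a contradiction.


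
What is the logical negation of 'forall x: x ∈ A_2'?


¬(forall x: φ) = exists x: ¬φ, and ¬(exists x: φ) = forall x: ¬φ.
Apply to the universal statement.

exists x: ~(x ∈ A_2)


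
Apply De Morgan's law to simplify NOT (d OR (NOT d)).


De Morgan: the negation of a disjunction is the conjunction of the negations.
Distribute NOT across OR, flipping it to AND, and negate each literal.

(NOT d) AND d


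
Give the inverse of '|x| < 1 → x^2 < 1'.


The inverse of (P → Q) is (¬P → ¬Q). It is equivalent to the converse, not to the original.
Here P = '|x| < 1' and Q = 'x^2 < 1'.

If not (|x| < 1), then not (x^2 < 1).


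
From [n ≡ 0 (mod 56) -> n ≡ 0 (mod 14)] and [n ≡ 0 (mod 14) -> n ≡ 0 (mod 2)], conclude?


Hypothetical syllogism: from (P → Q) and (Q → R), infer (P → R).
Chain the two implications through the shared middle term 'n ≡ 0 (mod 14)'.

n ≡ 0 (mod 56) -> n ≡ 0 (mod 2)


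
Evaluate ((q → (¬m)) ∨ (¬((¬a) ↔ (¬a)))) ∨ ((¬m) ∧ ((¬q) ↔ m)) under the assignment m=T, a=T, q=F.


Substitute m=T, a=T, q=F:
… (earlier sub-steps elided)
¬a = F
¬a = F
(¬a) ↔ (¬a) = F ↔ F = T
¬((¬a) ↔ (¬a)) = F
(q → (¬m)) ∨ (¬((¬a) ↔ (¬a))) = T ∨ F = T
¬m = F
¬q = T
(¬q) ↔ m = T ↔ T = T
(¬m) ∧ ((¬q) ↔ m) = F ∧ T = F
((q → (¬m)) ∨ (¬((¬a) ↔ (¬a)))) ∨ ((¬m) ∧ ((¬q) ↔ m)) = T ∨ F = T

T


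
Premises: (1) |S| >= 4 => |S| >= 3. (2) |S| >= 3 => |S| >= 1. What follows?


Hypothetical syllogism: from (P → Q) and (Q → R), infer (P → R).
Chain the two implications through the shared middle term '|S| >= 3'.

|S| >= 4 => |S| >= 1


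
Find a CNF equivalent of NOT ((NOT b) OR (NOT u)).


Step 1: Apply De Morgan: ¬((¬b) ∨ (¬u)) = ¬(¬b) ∧ ¬(¬u).
Step 2: Eliminate any double negations (¬¬X = X).

b AND u


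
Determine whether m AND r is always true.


Build the truth table over {m, r}:
m | r | φ
---------
F | F | F
T | F | F
F | T | F
T | T | T
Counterexample at row 1: with m=F, r=F, the formula is F.

No, it is not a tautology.


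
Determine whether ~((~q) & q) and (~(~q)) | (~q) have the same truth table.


Compare truth tables:
q | φ | ψ
---------
False | True | True
True | True | True
The columns φ and ψ agree on every row.

Yes, they are logically equivalent.


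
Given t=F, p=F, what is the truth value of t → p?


Implication is false only when antecedent is true and consequent is false.
Substitute: t=F, p=F.
F → F evaluates to T.

T


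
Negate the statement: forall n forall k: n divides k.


Negation flips each quantifier (∀↔∃) and negates the inner predicate.
¬(forall n forall k: φ) = exists n exists k: ¬φ.

exists n exists k: ~(n divides k)


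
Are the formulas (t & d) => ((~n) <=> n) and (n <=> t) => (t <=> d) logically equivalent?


Compare truth tables:
d | n | t | φ | ψ
-----------------
False | False | False | True | True
True | False | False | True | False
False | True | False | True | True
True | True | False | True | True
False | False | True | True | True
True | False | True | False | True
False | True | True | True | False
True | True | True | False | True
They differ at row 2 (d=True, n=False, t=False): φ=True but ψ=False.

No, they are not logically equivalent.


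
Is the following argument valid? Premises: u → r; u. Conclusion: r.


This matches the form of modus ponens: the conclusion follows in every model of the premises.

Valid.


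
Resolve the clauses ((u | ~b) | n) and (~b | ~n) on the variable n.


The clauses contain complementary literals n and ~n.
Resolution eliminates this pair and disjoins the remaining literals (merging duplicates).

(u | ~b)


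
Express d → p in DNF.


Step 1: Rewrite d → p as ¬d ∨ p.

(¬d) ∨ p


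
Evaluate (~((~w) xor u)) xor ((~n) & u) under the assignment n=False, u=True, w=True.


Substitute n=False, u=True, w=True:
~w = False
(~w) xor u = False xor True = True
~((~w) xor u) = False
~n = True
(~n) & u = True & True = True
(~((~w) xor u)) xor ((~n) & u) = False xor True = True

True


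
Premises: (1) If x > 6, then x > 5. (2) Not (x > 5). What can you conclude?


Modus tollens: from (P → Q) and ¬Q, infer ¬P.
Q = 'x > 5' is denied; since P → Q, P must also fail.

Not (x > 6).


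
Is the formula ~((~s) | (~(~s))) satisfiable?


Check all 2 assignments over {s}:
s | φ
-----
False | False
True | False
No assignment makes the formula true.

Unsatisfiable.


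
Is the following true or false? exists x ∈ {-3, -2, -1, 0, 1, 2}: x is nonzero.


Evaluate the predicate on each element: -3:True, -2:True, -1:True, 0:False, 1:True, 2:True.
Witness x = -3 satisfies the predicate.

True


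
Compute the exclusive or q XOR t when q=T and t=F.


Exclusive or is true when exactly one operand is true.
Substitute: q=T, t=F.
T XOR F evaluates to T.

T


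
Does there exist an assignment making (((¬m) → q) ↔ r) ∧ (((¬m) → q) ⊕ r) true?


Check all 8 assignments over {m, q, r}:
m | q | r | φ
-------------
F | F | F | F
T | F | F | F
F | T | F | F
T | T | F | F
F | F | T | F
T | F | T | F
F | T | T | F
T | T | T | F
No assignment makes the formula true.

Unsatisfiable.


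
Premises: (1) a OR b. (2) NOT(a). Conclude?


Disjunctive syllogism: from (P ∨ Q) and ¬P, infer Q.
One disjunct, 'a', is ruled out; the other must hold.

b


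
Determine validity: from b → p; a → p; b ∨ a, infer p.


This matches the form of proof by cases: the conclusion follows in every model of the premises.

Valid.


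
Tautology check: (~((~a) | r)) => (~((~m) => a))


Build the truth table over {a, m, r}:
a | m | r | φ
-------------
False | False | False | True
True | False | False | False
False | True | False | True
True | True | False | False
False | False | True | True
True | False | True | True
False | True | True | True
True | True | True | True
Counterexample at row 2: with a=True, m=False, r=False, the formula is False.

No, it is not a tautology.


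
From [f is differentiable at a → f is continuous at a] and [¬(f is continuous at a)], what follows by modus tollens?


Modus tollens: from (P → Q) and ¬Q, infer ¬P.
Q = 'f is continuous at a' is denied; since P → Q, P must also fail.

Not (f is differentiable at a).


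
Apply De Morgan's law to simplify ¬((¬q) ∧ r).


De Morgan: the negation of a conjunction is the disjunction of the negations.
Distribute ¬ across ∧, flipping it to ∨, and negate each literal.

q ∨ (¬r)


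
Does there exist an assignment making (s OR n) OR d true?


Search for a satisfying assignment over {d, n, s}.
Try d=T, n=F, s=F: the formula evaluates to T.
A satisfying assignment exists.

Satisfiable.


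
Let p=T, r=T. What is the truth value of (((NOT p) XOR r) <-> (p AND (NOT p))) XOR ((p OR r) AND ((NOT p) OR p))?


Substitute p=T, r=T:
NOT p = F
(NOT p) XOR r = F XOR T = T
NOT p = F
p AND (NOT p) = T AND F = F
((NOT p) XOR r) <-> (p AND (NOT p)) = T <-> F = F
p OR r = T OR T = T
NOT p = F
(NOT p) OR p = F OR T = T
(p OR r) AND ((NOT p) OR p) = T AND T = T
(((NOT p) XOR r) <-> (p AND (NOT p))) XOR ((p OR r) AND ((NOT p) OR p)) = F XOR T = T

T


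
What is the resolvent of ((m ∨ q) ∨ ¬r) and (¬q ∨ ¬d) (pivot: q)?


The clauses contain complementary literals q and ¬q.
Resolution eliminates this pair and disjoins the remaining literals (merging duplicates).

((m ∨ ¬r) ∨ ¬d)


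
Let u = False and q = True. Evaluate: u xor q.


Exclusive or is true when exactly one operand is true.
Substitute: u=False, q=True.
False xor True evaluates to True.

True


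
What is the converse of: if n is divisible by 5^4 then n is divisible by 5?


The converse of (P → Q) is (Q → P). It is not in general equivalent to the original.
Here P = 'n is divisible by 5^4' and Q = 'n is divisible by 5'.

If n is divisible by 5, then n is divisible by 5^4.


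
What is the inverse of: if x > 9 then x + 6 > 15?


The inverse of (P → Q) is (¬P → ¬Q). It is equivalent to the converse, not to the original.
Here P = 'x > 9' and Q = 'x + 6 > 15'.

If not (x > 9), then not (x + 6 > 15).


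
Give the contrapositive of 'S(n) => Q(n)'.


The contrapositive of (P → Q) is (¬Q → ¬P); it is logically equivalent to the original.
Here P = 'S(n)' and Q = 'Q(n)'.

If not (Q(n)), then not (S(n)).


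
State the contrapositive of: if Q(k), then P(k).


The contrapositive of (P → Q) is (¬Q → ¬P); it is logically equivalent to the original.
Here P = 'Q(k)' and Q = 'P(k)'.

If not (P(k)), then not (Q(k)).


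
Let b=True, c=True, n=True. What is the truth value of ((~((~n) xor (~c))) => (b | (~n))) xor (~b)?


Substitute b=True, c=True, n=True:
~n = False
~c = False
(~n) xor (~c) = False xor False = False
~((~n) xor (~c)) = True
~n = False
b | (~n) = True | False = True
(~((~n) xor (~c))) => (b | (~n)) = True => True = True
~b = False
((~((~n) xor (~c))) => (b | (~n))) xor (~b) = True xor False = True

True


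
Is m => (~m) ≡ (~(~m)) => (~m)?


Compare truth tables:
m | φ | ψ
---------
False | True | True
True | False | False
The columns φ and ψ agree on every row.

Yes, they are logically equivalent.


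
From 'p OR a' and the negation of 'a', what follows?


Disjunctive syllogism: from (P ∨ Q) and ¬P, infer Q.
One disjunct, 'a', is ruled out; the other must hold.

p


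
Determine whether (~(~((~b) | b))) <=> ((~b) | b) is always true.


Build the truth table over {b}:
b | φ
-----
False | True
True | True
Every row evaluates to true.

Yes, it is a tautology.


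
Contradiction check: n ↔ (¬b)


Truth table over {b, n}:
b | n | φ
---------
F | F | F
T | F | T
F | T | T
T | T | F
Satisfying assignment at row 2: b=T, n=F gives T.

No, it is not a contradiction.


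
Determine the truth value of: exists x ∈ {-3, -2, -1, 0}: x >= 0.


Evaluate the predicate on each element: -3:False, -2:False, -1:False, 0:True.
Witness x = 0 satisfies the predicate.

True


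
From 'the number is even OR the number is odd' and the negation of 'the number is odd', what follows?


Disjunctive syllogism: from (P ∨ Q) and ¬P, infer Q.
One disjunct, 'the number is odd', is ruled out; the other must hold.

the number is even


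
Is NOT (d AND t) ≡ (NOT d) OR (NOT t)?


Compare truth tables:
d | t | φ | ψ
-------------
F | F | T | T
T | F | T | T
F | T | T | T
T | T | F | F
The columns φ and ψ agree on every row.

Yes, they are logically equivalent.


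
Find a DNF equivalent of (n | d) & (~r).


Step 1: Distribute ∧ over ∨: (n ∨ d) ∧ (¬r) = (n ∧ (¬r)) ∨ (d ∧ (¬r)).

(n & (~r)) | (d & (~r))


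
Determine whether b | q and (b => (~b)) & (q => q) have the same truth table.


Compare truth tables:
b | q | φ | ψ
-------------
False | False | False | True
True | False | True | False
False | True | True | True
True | True | True | False
They differ at row 1 (b=False, q=False): φ=False but ψ=True.

No, they are not logically equivalent.


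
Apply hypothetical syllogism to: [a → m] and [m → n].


Hypothetical syllogism: from (P → Q) and (Q → R), infer (P → R).
Chain the two implications through the shared middle term 'm'.

a → n


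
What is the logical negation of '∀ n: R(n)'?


¬(∀ x: φ) = ∃ x: ¬φ, and ¬(∃ x: φ) = ∀ x: ¬φ.
Apply to the universal statement.

∃ n: ¬(R(n))


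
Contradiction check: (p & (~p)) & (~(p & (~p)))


Truth table over {p}:
p | φ
-----
False | False
True | False
Every row is false.

Yes, it is a contradiction.


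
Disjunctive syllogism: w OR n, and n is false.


Disjunctive syllogism: from (P ∨ Q) and ¬P, infer Q.
One disjunct, 'n', is ruled out; the other must hold.

w


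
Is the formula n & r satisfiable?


Search for a satisfying assignment over {n, r}.
Try n=True, r=True: the formula evaluates to True.
A satisfying assignment exists.

Satisfiable.


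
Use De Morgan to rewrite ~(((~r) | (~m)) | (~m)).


De Morgan: the negation of a disjunction is the conjunction of the negations.
Distribute ~ across |, flipping it to &, and negate each literal.

(r & m) & m


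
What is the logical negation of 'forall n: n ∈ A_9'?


¬(forall x: φ) = exists x: ¬φ, and ¬(exists x: φ) = forall x: ¬φ.
Apply to the universal statement.

exists n: ~(n ∈ A_9)


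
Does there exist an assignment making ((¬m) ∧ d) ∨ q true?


Search for a satisfying assignment over {d, m, q}.
Try d=T, m=F, q=F: the formula evaluates to T.
A satisfying assignment exists.

Satisfiable.


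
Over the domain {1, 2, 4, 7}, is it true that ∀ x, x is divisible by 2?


Evaluate the predicate on each element: 1:F, 2:T, 4:T, 7:F.
Counterexample x = 1 fails the predicate.

F


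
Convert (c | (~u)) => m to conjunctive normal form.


Step 1: Rewrite as ¬(c ∨ (¬u)) ∨ m = (¬c ∧ ¬(¬u)) ∨ m.
Step 2: Distribute ∨ over ∧.
Step 3: Eliminate any double negations (¬¬X = X).

((~c) | m) & (u | m)


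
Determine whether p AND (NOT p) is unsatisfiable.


Truth table over {p}:
p | φ
-----
F | F
T | F
Every row is false.

Yes, it is a contradiction.


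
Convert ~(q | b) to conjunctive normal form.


Step 1: Apply De Morgan: ¬(q ∨ b) = ¬q ∧ ¬b.

(~q) & (~b)


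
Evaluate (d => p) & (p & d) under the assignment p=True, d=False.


Substitute p=True, d=False:
d => p = False => True = True
p & d = True & False = False
(d => p) & (p & d) = True & False = False

False


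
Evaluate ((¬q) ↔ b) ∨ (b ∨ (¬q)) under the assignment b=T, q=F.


Substitute b=T, q=F:
¬q = T
(¬q) ↔ b = T ↔ T = T
¬q = T
b ∨ (¬q) = T ∨ T = T
((¬q) ↔ b) ∨ (b ∨ (¬q)) = T ∨ T = T

T


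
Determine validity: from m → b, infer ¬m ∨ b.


This matches the form of material implication: the conclusion follows in every model of the premises.

Valid.


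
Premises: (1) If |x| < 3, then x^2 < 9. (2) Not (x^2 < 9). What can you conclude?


Modus tollens: from (P → Q) and ¬Q, infer ¬P.
Q = 'x^2 < 9' is denied; since P → Q, P must also fail.

Not (|x| < 3).


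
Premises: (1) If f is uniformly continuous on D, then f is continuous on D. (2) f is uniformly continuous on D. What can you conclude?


Modus ponens: from (P → Q) and P, infer Q.
P = 'f is uniformly continuous on D' is asserted, and P → Q holds, so Q follows.

f is continuous on D.


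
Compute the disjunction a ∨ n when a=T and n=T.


Disjunction is false only when both operands are false.
Substitute: a=T, n=T.
T ∨ T evaluates to T.

T


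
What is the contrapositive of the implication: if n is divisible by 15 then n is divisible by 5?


The contrapositive of (P → Q) is (¬Q → ¬P); it is logically equivalent to the original.
Here P = 'n is divisible by 15' and Q = 'n is divisible by 5'.

If not (n is divisible by 5), then not (n is divisible by 15).


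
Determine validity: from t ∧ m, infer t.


This matches the form of conjunction elimination: the conclusion follows in every model of the premises.

Valid.


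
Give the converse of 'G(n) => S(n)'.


The converse of (P → Q) is (Q → P). It is not in general equivalent to the original.
Here P = 'G(n)' and Q = 'S(n)'.

If S(n), then G(n).


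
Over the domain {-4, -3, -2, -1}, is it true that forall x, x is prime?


Evaluate the predicate on each element: -4:False, -3:False, -2:False, -1:False.
Counterexample x = -4 fails the predicate.

False


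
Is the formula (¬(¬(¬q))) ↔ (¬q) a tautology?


Build the truth table over {q}:
q | φ
-----
F | T
T | T
Every row evaluates to true.

Yes, it is a tautology.


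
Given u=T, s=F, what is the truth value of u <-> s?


Biconditional is true when both operands have the same truth value.
Substitute: u=T, s=F.
T <-> F evaluates to F.

F


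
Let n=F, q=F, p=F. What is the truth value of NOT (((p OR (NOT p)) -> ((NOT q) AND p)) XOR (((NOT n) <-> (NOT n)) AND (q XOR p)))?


Substitute n=F, q=F, p=F:
… (earlier sub-steps elided)
NOT q = T
(NOT q) AND p = T AND F = F
(p OR (NOT p)) -> ((NOT q) AND p) = T -> F = F
NOT n = T
NOT n = T
(NOT n) <-> (NOT n) = T <-> T = T
q XOR p = F XOR F = F
((NOT n) <-> (NOT n)) AND (q XOR p) = T AND F = F
((p OR (NOT p)) -> ((NOT q) AND p)) XOR (((NOT n) <-> (NOT n)) AND (q XOR p)) = F XOR F = F
NOT (((p OR (NOT p)) -> ((NOT q) AND p)) XOR (((NOT n) <-> (NOT n)) AND (q XOR p))) = T

T


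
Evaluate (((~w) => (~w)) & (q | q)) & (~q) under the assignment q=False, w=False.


Substitute q=False, w=False:
~w = True
~w = True
(~w) => (~w) = True => True = True
q | q = False | False = False
((~w) => (~w)) & (q | q) = True & False = False
~q = True
(((~w) => (~w)) & (q | q)) & (~q) = False & True = False

False


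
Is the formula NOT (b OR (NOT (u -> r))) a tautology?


Build the truth table over {b, r, u}:
b | r | u | φ
-------------
F | F | F | T
T | F | F | F
F | T | F | T
T | T | F | F
F | F | T | F
T | F | T | F
F | T | T | T
T | T | T | F
Counterexample at row 2: with b=T, r=F, u=F, the formula is F.

No, it is not a tautology.


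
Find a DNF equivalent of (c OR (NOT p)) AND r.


Step 1: Distribute ∧ over ∨: (c ∨ (¬p)) ∧ r = (c ∧ r) ∨ ((¬p) ∧ r).

(c AND r) OR ((NOT p) AND r)


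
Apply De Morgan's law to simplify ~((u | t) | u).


De Morgan: the negation of a disjunction is the conjunction of the negations.
Distribute ~ across |, flipping it to &, and negate each literal.

((~u) & (~t)) & (~u)


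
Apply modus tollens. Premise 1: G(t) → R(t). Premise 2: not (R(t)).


Modus tollens: from (P → Q) and ¬Q, infer ¬P.
Q = 'R(t)' is denied; since P → Q, P must also fail.

Not (G(t)).


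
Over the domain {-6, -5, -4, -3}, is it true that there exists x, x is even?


Evaluate the predicate on each element: -6:T, -5:F, -4:T, -3:F.
Witness x = -6 satisfies the predicate.

T


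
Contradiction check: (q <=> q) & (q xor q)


Truth table over {q}:
q | φ
-----
False | False
True | False
Every row is false.

Yes, it is a contradiction.


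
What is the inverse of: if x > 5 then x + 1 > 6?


The inverse of (P → Q) is (¬P → ¬Q). It is equivalent to the converse, not to the original.
Here P = 'x > 5' and Q = 'x + 1 > 6'.

If not (x > 5), then not (x + 1 > 6).


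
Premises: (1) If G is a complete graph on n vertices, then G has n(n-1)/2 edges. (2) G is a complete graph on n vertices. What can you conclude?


Modus ponens: from (P → Q) and P, infer Q.
P = 'G is a complete graph on n vertices' is asserted, and P → Q holds, so Q follows.

G has n(n-1)/2 edges.


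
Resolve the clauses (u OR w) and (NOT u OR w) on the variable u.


The clauses contain complementary literals u and NOTu.
Resolution eliminates this pair and disjoins the remaining literals (merging duplicates).

w


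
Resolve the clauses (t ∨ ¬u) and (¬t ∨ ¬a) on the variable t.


The clauses contain complementary literals t and ¬t.
Resolution eliminates this pair and disjoins the remaining literals (merging duplicates).

(¬u ∨ ¬a)


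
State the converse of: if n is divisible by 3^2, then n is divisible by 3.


The converse of (P → Q) is (Q → P). It is not in general equivalent to the original.
Here P = 'n is divisible by 3^2' and Q = 'n is divisible by 3'.

If n is divisible by 3, then n is divisible by 3^2.


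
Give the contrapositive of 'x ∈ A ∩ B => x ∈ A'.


The contrapositive of (P → Q) is (¬Q → ¬P); it is logically equivalent to the original.
Here P = 'x ∈ A ∩ B' and Q = 'x ∈ A'.

If not (x ∈ A), then not (x ∈ A ∩ B).


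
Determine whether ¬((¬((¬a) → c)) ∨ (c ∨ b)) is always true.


Build the truth table over {a, b, c}:
a | b | c | φ
-------------
F | F | F | F
T | F | F | T
F | T | F | F
T | T | F | F
F | F | T | F
T | F | T | F
F | T | T | F
T | T | T | F
Counterexample at row 1: with a=F, b=F, c=F, the formula is F.

No, it is not a tautology.


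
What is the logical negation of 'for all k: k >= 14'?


¬(for all x: φ) = there exists x: ¬φ, and ¬(there exists x: φ) = for all x: ¬φ.
Apply to the universal statement.

there exists k: NOT(k >= 14)


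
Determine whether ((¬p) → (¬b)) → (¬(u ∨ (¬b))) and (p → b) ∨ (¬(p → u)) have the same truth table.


Compare truth tables:
b | p | u | φ | ψ
-----------------
F | F | F | F | T
T | F | F | T | T
F | T | F | F | T
T | T | F | T | T
F | F | T | F | T
T | F | T | T | T
F | T | T | F | F
T | T | T | F | T
They differ at row 1 (b=F, p=F, u=F): φ=F but ψ=T.

No, they are not logically equivalent.


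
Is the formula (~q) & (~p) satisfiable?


Search for a satisfying assignment over {p, q}.
Try p=False, q=False: the formula evaluates to True.
A satisfying assignment exists.

Satisfiable.


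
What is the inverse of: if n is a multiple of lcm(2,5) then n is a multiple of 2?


The inverse of (P → Q) is (¬P → ¬Q). It is equivalent to the converse, not to the original.
Here P = 'n is a multiple of lcm(2,5)' and Q = 'n is a multiple of 2'.

If not (n is a multiple of lcm(2,5)), then not (n is a multiple of 2).


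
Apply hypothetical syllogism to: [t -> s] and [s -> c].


Hypothetical syllogism: from (P → Q) and (Q → R), infer (P → R).
Chain the two implications through the shared middle term 's'.

t -> c


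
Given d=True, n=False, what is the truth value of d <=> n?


Biconditional is true when both operands have the same truth value.
Substitute: d=True, n=False.
True <=> False evaluates to False.

False


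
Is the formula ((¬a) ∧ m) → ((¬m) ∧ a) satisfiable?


Search for a satisfying assignment over {a, m}.
Try a=F, m=F: the formula evaluates to T.
A satisfying assignment exists.

Satisfiable.


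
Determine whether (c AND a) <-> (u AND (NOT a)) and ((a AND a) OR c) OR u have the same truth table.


Compare truth tables:
a | c | u | φ | ψ
-----------------
F | F | F | T | F
T | F | F | T | T
F | T | F | T | T
T | T | F | F | T
F | F | T | F | T
T | F | T | T | T
F | T | T | F | T
T | T | T | F | T
They differ at row 1 (a=F, c=F, u=F): φ=T but ψ=F.

No, they are not logically equivalent.


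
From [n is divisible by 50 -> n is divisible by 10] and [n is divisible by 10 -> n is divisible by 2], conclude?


Hypothetical syllogism: from (P → Q) and (Q → R), infer (P → R).
Chain the two implications through the shared middle term 'n is divisible by 10'.

n is divisible by 50 -> n is divisible by 2


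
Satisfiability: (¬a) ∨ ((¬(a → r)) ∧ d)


Search for a satisfying assignment over {a, d, r}.
Try a=F, d=F, r=F: the formula evaluates to T.
A satisfying assignment exists.

Satisfiable.


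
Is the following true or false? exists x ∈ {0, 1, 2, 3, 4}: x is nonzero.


Evaluate the predicate on each element: 0:False, 1:True, 2:True, 3:True, 4:True.
Witness x = 1 satisfies the predicate.

True


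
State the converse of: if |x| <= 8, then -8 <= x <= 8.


The converse of (P → Q) is (Q → P). It is not in general equivalent to the original.
Here P = '|x| <= 8' and Q = '-8 <= x <= 8'.

If -8 <= x <= 8, then |x| <= 8.


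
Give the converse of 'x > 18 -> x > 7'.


The converse of (P → Q) is (Q → P). It is not in general equivalent to the original.
Here P = 'x > 18' and Q = 'x > 7'.

If x > 7, then x > 18.


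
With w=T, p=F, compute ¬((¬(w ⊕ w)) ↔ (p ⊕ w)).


Substitute w=T, p=F:
w ⊕ w = T ⊕ T = F
¬(w ⊕ w) = T
p ⊕ w = F ⊕ T = T
(¬(w ⊕ w)) ↔ (p ⊕ w) = T ↔ T = T
¬((¬(w ⊕ w)) ↔ (p ⊕ w)) = F

F


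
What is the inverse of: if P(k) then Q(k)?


The inverse of (P → Q) is (¬P → ¬Q). It is equivalent to the converse, not to the original.
Here P = 'P(k)' and Q = 'Q(k)'.

If not (P(k)), then not (Q(k)).


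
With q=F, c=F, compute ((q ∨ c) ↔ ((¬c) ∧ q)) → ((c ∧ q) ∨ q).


Substitute q=F, c=F:
q ∨ c = F ∨ F = F
¬c = T
(¬c) ∧ q = T ∧ F = F
(q ∨ c) ↔ ((¬c) ∧ q) = F ↔ F = T
c ∧ q = F ∧ F = F
(c ∧ q) ∨ q = F ∨ F = F
((q ∨ c) ↔ ((¬c) ∧ q)) → ((c ∧ q) ∨ q) = T → F = F

F


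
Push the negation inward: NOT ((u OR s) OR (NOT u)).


De Morgan: the negation of a disjunction is the conjunction of the negations.
Distribute NOT across OR, flipping it to AND, and negate each literal.

((NOT u) AND (NOT s)) AND u


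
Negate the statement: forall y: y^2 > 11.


¬(forall x: φ) = exists x: ¬φ, and ¬(exists x: φ) = forall x: ¬φ.
Apply to the universal statement.

exists y: ~(y^2 > 11)


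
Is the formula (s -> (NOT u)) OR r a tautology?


Build the truth table over {r, s, u}:
r | s | u | φ
-------------
F | F | F | T
T | F | F | T
F | T | F | T
T | T | F | T
F | F | T | T
T | F | T | T
F | T | T | F
T | T | T | T
Counterexample at row 7: with r=F, s=T, u=T, the formula is F.

No, it is not a tautology.


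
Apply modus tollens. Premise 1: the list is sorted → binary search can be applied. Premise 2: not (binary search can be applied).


Modus tollens: from (P → Q) and ¬Q, infer ¬P.
Q = 'binary search can be applied' is denied; since P → Q, P must also fail.

Not (the list is sorted).


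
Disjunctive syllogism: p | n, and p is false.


Disjunctive syllogism: from (P ∨ Q) and ¬P, infer Q.
One disjunct, 'p', is ruled out; the other must hold.

n


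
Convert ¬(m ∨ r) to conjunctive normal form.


Step 1: Apply De Morgan: ¬(m ∨ r) = ¬m ∧ ¬r.

(¬m) ∧ (¬r)


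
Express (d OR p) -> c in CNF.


Step 1: Rewrite as ¬(d ∨ p) ∨ c = (¬d ∧ ¬p) ∨ c.
Step 2: Distribute ∨ over ∧.

((NOT d) OR c) AND ((NOT p) OR c)


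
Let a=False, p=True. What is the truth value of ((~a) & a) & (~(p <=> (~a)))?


Substitute a=False, p=True:
~a = True
(~a) & a = True & False = False
~a = True
p <=> (~a) = True <=> True = True
~(p <=> (~a)) = False
((~a) & a) & (~(p <=> (~a))) = False & False = False

False


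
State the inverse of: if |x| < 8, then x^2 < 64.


The inverse of (P → Q) is (¬P → ¬Q). It is equivalent to the converse, not to the original.
Here P = '|x| < 8' and Q = 'x^2 < 64'.

If not (|x| < 8), then not (x^2 < 64).


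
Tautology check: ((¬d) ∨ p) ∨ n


Build the truth table over {d, n, p}:
d | n | p | φ
-------------
F | F | F | T
T | F | F | F
F | T | F | T
T | T | F | T
F | F | T | T
T | F | T | T
F | T | T | T
T | T | T | T
Counterexample at row 2: with d=T, n=F, p=F, the formula is F.

No, it is not a tautology.


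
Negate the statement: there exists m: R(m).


¬(for all x: φ) = there exists x: ¬φ, and ¬(there exists x: φ) = for all x: ¬φ.
Apply to the existential statement.

for all m: NOT(R(m))


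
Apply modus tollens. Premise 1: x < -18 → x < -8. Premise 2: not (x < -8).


Modus tollens: from (P → Q) and ¬Q, infer ¬P.
Q = 'x < -8' is denied; since P → Q, P must also fail.

Not (x < -18).


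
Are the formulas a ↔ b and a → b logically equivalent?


Compare truth tables:
a | b | φ | ψ
-------------
F | F | T | T
T | F | F | F
F | T | F | T
T | T | T | T
They differ at row 3 (a=F, b=T): φ=F but ψ=T.

No, they are not logically equivalent.


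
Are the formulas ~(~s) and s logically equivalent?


Compare truth tables:
s | φ | ψ
---------
False | False | False
True | True | True
The columns φ and ψ agree on every row.

Yes, they are logically equivalent.


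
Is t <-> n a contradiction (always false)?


Truth table over {n, t}:
n | t | φ
---------
F | F | T
T | F | F
F | T | F
T | T | T
Satisfying assignment at row 1: n=F, t=F gives T.

No, it is not a contradiction.


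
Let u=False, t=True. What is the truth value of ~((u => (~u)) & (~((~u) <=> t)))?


Substitute u=False, t=True:
~u = True
u => (~u) = False => True = True
~u = True
(~u) <=> t = True <=> True = True
~((~u) <=> t) = False
(u => (~u)) & (~((~u) <=> t)) = True & False = False
~((u => (~u)) & (~((~u) <=> t))) = True

True


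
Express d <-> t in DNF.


Step 1: d ↔ t is true exactly when both agree: (d ∧ t) ∨ (¬d ∧ ¬t).

(d AND t) OR ((NOT d) AND (NOT t))


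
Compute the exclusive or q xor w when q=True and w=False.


Exclusive or is true when exactly one operand is true.
Substitute: q=True, w=False.
True xor False evaluates to True.

True


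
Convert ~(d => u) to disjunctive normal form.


Step 1: Rewrite implication then negate: ¬(¬d ∨ u) = d ∧ ¬u.

d & (~u)


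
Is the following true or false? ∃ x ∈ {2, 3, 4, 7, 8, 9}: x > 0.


Evaluate the predicate on each element: 2:T, 3:T, 4:T, 7:T, 8:T, 9:T.
Witness x = 2 satisfies the predicate.

T


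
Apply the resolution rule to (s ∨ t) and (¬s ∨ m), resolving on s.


The clauses contain complementary literals s and ¬s.
Resolution eliminates this pair and disjoins the remaining literals (merging duplicates).

(t ∨ m)


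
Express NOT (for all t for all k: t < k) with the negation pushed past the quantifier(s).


Negation flips each quantifier (∀↔∃) and negates the inner predicate.
¬(for all t for all k: φ) = there exists t there exists k: ¬φ.

there exists t there exists k: NOT(t < k)


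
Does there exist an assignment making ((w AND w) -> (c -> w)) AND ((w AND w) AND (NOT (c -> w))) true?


Check all 4 assignments over {c, w}:
c | w | φ
---------
F | F | F
T | F | F
F | T | F
T | T | F
No assignment makes the formula true.

Unsatisfiable.


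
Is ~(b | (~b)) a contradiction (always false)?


Truth table over {b}:
b | φ
-----
False | False
True | False
Every row is false.

Yes, it is a contradiction.


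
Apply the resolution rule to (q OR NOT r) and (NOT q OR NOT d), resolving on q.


The clauses contain complementary literals q and NOTq.
Resolution eliminates this pair and disjoins the remaining literals (merging duplicates).

(NOT r OR NOT d)


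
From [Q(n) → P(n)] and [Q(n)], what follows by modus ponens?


Modus ponens: from (P → Q) and P, infer Q.
P = 'Q(n)' is asserted, and P → Q holds, so Q follows.

P(n).


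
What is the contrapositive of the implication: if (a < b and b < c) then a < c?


The contrapositive of (P → Q) is (¬Q → ¬P); it is logically equivalent to the original.
Here P = '(a < b and b < c)' and Q = 'a < c'.

If not (a < c), then not ((a < b and b < c)).


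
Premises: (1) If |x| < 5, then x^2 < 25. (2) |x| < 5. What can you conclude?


Modus ponens: from (P → Q) and P, infer Q.
P = '|x| < 5' is asserted, and P → Q holds, so Q follows.

x^2 < 25.


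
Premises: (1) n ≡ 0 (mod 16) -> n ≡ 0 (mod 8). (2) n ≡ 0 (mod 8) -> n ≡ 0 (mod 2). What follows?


Hypothetical syllogism: from (P → Q) and (Q → R), infer (P → R).
Chain the two implications through the shared middle term 'n ≡ 0 (mod 8)'.

n ≡ 0 (mod 16) -> n ≡ 0 (mod 2)
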